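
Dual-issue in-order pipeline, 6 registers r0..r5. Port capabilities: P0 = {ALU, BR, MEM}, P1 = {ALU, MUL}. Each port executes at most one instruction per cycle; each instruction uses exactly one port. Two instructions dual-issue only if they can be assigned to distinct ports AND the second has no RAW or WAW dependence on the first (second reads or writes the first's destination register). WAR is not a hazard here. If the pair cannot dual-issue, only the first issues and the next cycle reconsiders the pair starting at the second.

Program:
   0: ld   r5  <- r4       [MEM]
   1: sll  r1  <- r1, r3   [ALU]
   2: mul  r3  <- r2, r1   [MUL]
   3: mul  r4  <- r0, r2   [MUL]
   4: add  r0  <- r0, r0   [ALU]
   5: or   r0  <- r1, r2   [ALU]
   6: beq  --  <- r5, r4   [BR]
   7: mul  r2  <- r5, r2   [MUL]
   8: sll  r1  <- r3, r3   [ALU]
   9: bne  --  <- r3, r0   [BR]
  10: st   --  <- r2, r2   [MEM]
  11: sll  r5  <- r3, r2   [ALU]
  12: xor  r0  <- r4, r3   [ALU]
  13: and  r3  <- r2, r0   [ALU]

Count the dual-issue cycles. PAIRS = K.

  cy0 -> i0,i1 (ld+sll) 2-wide
  cy1 -> i2 (mul) no-port MUL/MUL
  cy2 -> i3,i4 (mul+add) 2-wide
  cy3 -> i5,i6 (or+beq) 2-wide
  cy4 -> i7,i8 (mul+sll) 2-wide
  cy5 -> i9 (bne) no-port BR/MEM
  cy6 -> i10,i11 (st+sll) 2-wide
  cy7 -> i12 (xor) RAW r0
  cy8 -> i13 (and) tail

PAIRS = 5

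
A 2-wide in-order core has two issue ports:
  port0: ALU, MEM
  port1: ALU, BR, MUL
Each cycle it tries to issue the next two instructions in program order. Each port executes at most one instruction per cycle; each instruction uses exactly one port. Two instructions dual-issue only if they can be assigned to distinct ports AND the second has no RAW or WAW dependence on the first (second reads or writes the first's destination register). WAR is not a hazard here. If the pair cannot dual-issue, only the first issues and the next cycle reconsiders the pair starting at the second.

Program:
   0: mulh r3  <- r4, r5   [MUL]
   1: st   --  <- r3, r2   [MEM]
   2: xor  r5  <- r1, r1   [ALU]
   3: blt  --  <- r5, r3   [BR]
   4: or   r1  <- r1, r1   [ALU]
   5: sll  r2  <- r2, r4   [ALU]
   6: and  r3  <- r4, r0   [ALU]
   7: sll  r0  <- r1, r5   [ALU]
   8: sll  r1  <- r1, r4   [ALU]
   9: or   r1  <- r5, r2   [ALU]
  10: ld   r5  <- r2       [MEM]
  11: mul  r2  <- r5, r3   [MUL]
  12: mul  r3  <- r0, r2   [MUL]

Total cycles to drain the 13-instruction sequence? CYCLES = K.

  cy0 -> i0 (mulh.MUL) RAW r3
  cy1 -> i1+i2 (st.MEM;xor.ALU) 2-wide
  cy2 -> i3+i4 (blt.BR;or.ALU) 2-wide
  cy3 -> i5+i6 (sll.ALU;and.ALU) 2-wide
  cy4 -> i7+i8 (sll.ALU;sll.ALU) 2-wide
  cy5 -> i9+i10 (or.ALU;ld.MEM) 2-wide
  cy6 -> i11 (mul.MUL) no-port MUL/MUL
  cy7 -> i12 (mul.MUL) tail

CYCLES = 8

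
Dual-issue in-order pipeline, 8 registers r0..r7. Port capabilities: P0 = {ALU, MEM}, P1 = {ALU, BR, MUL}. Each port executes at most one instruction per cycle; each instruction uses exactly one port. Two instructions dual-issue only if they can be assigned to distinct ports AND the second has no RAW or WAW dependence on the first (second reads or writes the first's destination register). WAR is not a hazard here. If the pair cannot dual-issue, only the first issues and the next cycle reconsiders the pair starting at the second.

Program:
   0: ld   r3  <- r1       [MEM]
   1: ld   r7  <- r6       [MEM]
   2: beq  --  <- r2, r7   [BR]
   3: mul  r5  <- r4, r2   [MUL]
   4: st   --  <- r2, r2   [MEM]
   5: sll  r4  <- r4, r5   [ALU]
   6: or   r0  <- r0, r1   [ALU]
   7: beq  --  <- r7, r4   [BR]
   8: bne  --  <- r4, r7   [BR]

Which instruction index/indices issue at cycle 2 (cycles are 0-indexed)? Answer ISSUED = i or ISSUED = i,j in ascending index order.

  cy0 -> i0 (ld) no-port MEM/MEM
  cy1 -> i1 (ld) RAW r7
  cy2 -> i2 (beq) no-port BR/MUL
  cy3 -> i3/i4 (mul st) 2-wide
  cy4 -> i5/i6 (sll or) 2-wide
  cy5 -> i7 (beq) no-port BR/BR
  cy6 -> i8 (bne) tail

ISSUED = 2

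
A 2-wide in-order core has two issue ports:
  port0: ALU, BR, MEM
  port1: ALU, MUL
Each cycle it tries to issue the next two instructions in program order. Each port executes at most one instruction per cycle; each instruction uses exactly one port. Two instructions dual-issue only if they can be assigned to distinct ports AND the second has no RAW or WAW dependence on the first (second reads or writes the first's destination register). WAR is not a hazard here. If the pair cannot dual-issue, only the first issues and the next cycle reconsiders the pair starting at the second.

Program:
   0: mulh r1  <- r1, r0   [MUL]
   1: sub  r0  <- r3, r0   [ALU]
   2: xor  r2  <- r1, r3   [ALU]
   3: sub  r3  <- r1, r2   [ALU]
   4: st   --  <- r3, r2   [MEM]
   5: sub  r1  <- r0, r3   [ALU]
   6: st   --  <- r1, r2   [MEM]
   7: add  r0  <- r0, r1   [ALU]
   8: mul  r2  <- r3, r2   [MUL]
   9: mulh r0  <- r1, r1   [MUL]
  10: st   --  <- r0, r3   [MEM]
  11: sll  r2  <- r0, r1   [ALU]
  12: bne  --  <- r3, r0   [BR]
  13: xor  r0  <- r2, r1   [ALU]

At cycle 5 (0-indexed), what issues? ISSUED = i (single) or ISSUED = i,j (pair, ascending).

c0: i0,i1 mulh.MUL sub.ALU  pair
c1: i2 xor.ALU  RAW r2
c2: i3 sub.ALU  RAW r3
c3: i4,i5 st.MEM sub.ALU  pair
c4: i6,i7 st.MEM add.ALU  pair
c5: i8 mul.MUL  no-port MUL/MUL
c6: i9 mulh.MUL  RAW r0
c7: i10,i11 st.MEM sll.ALU  pair
c8: i12,i13 bne.BR xor.ALU  pair

ISSUED = 8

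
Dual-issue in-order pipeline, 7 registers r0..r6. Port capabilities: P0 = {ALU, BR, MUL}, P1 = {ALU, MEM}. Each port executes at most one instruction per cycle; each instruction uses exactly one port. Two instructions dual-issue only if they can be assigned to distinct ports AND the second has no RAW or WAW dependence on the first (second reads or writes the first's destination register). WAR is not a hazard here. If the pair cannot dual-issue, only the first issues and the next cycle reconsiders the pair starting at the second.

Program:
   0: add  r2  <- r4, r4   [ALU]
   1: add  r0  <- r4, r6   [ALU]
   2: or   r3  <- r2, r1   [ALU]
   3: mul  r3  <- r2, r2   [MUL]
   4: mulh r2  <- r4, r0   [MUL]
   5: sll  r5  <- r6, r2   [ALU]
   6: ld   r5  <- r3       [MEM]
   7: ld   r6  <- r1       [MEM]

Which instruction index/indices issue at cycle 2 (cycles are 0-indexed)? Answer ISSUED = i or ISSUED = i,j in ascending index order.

ISSUED = 3

[0] i0&i1  add.ALU;add.ALU  -- 2-wide
[1] i2  or.ALU  -- WAW r3
[2] i3  mul.MUL  -- no-port MUL/MUL
[3] i4  mulh.MUL  -- RAW r2
[4] i5  sll.ALU  -- WAW r5
[5] i6  ld.MEM  -- no-port MEM/MEM
[6] i7  ld.MEM  -- tail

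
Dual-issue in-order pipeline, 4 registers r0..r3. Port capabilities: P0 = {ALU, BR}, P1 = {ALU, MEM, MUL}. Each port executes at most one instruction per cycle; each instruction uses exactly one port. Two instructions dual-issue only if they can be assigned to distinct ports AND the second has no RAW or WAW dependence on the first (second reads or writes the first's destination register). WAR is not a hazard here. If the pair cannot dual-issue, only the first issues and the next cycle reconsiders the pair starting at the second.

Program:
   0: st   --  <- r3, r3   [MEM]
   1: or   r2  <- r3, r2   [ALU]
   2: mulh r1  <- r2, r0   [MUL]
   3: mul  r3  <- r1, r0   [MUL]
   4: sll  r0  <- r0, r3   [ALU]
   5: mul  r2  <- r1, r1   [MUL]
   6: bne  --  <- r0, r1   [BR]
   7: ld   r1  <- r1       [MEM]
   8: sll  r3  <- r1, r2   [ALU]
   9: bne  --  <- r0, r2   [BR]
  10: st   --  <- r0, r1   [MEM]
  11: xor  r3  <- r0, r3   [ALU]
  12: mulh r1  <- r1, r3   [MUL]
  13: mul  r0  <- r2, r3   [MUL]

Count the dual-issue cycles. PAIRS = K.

[0] i0+i1  st.MEM;or.ALU  -- pair
[1] i2  mulh.MUL  -- no-port MUL/MUL
[2] i3  mul.MUL  -- RAW r3
[3] i4+i5  sll.ALU;mul.MUL  -- pair
[4] i6+i7  bne.BR;ld.MEM  -- pair
[5] i8+i9  sll.ALU;bne.BR  -- pair
[6] i10+i11  st.MEM;xor.ALU  -- pair
[7] i12  mulh.MUL  -- no-port MUL/MUL
[8] i13  mul.MUL  -- tail

PAIRS = 5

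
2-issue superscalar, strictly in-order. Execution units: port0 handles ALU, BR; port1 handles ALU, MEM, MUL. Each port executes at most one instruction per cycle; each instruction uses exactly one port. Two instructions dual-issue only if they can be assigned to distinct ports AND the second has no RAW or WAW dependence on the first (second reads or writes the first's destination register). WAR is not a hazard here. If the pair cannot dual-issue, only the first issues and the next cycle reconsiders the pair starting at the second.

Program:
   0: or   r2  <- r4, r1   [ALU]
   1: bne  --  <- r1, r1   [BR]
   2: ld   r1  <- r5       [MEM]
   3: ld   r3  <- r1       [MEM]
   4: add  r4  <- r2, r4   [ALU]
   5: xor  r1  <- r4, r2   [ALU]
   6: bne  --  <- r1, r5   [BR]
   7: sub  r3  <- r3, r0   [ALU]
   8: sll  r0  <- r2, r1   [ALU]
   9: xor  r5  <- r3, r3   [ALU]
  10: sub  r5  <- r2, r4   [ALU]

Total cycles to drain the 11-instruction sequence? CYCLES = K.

CYCLES = 7

[0] i0&i1  or.ALU+bne.BR  -- 2-wide
[1] i2  ld.MEM  -- no-port MEM/MEM
[2] i3&i4  ld.MEM+add.ALU  -- 2-wide
[3] i5  xor.ALU  -- RAW r1
[4] i6&i7  bne.BR+sub.ALU  -- 2-wide
[5] i8&i9  sll.ALU+xor.ALU  -- 2-wide
[6] i10  sub.ALU  -- tail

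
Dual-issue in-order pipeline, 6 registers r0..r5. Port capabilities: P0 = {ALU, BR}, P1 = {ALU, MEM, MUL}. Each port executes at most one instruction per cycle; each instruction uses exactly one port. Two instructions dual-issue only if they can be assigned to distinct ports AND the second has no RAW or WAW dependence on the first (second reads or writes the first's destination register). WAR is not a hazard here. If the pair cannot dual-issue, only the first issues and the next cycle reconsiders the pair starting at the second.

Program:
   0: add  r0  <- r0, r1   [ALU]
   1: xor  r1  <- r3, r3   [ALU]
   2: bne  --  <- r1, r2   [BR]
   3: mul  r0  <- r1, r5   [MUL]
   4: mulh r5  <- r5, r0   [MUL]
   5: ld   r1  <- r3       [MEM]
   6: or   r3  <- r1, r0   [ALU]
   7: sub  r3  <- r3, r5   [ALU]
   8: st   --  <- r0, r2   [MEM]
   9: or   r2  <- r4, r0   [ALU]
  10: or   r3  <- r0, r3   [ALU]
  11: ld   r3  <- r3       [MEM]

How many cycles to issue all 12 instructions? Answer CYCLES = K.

#0 head=0: add xor i0&i1 dual
#1 head=2: bne mul i2&i3 dual
#2 head=4: mulh i4 no-port MUL/MEM
#3 head=5: ld i5 RAW r1
#4 head=6: or i6 RAW+WAW r3
#5 head=7: sub st i7&i8 dual
#6 head=9: or or i9&i10 dual
#7 head=11: ld i11 tail

CYCLES = 8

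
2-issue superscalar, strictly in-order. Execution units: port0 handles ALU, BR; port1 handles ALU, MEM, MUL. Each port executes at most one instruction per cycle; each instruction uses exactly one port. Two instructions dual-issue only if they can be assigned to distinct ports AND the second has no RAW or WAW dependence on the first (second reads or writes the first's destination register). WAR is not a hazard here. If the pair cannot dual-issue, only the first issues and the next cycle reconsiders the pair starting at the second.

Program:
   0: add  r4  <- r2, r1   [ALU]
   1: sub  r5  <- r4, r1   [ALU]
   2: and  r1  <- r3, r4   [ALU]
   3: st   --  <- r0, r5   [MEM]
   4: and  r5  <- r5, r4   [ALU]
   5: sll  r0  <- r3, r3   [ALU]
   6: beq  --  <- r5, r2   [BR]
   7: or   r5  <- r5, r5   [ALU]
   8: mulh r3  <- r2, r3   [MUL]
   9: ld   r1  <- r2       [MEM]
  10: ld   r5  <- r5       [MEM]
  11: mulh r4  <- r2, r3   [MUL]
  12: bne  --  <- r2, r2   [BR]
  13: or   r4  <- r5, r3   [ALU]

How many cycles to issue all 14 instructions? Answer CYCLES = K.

CYCLES = 9

#0 head=0: add i0 RAW r4
#1 head=1: sub/and i1/i2 2-wide
#2 head=3: st/and i3/i4 2-wide
#3 head=5: sll/beq i5/i6 2-wide
#4 head=7: or/mulh i7/i8 2-wide
#5 head=9: ld i9 no-port MEM/MEM
#6 head=10: ld i10 no-port MEM/MUL
#7 head=11: mulh/bne i11/i12 2-wide
#8 head=13: or i13 tail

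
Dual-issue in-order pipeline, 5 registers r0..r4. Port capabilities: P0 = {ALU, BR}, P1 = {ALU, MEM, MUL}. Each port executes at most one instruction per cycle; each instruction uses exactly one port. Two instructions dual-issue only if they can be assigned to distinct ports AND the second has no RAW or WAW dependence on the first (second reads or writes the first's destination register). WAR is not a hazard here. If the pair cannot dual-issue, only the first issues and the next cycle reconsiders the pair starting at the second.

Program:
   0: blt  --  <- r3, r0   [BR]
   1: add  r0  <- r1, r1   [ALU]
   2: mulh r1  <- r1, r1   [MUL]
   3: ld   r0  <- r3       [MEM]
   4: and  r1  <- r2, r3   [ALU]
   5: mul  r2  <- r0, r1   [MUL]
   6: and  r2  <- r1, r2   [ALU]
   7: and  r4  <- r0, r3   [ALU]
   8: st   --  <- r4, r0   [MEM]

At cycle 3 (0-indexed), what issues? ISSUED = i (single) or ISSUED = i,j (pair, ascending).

  cy0 -> i0,i1 (blt+add) 2-wide
  cy1 -> i2 (mulh) no-port MUL/MEM
  cy2 -> i3,i4 (ld+and) 2-wide
  cy3 -> i5 (mul) RAW+WAW r2
  cy4 -> i6,i7 (and+and) 2-wide
  cy5 -> i8 (st) tail

ISSUED = 5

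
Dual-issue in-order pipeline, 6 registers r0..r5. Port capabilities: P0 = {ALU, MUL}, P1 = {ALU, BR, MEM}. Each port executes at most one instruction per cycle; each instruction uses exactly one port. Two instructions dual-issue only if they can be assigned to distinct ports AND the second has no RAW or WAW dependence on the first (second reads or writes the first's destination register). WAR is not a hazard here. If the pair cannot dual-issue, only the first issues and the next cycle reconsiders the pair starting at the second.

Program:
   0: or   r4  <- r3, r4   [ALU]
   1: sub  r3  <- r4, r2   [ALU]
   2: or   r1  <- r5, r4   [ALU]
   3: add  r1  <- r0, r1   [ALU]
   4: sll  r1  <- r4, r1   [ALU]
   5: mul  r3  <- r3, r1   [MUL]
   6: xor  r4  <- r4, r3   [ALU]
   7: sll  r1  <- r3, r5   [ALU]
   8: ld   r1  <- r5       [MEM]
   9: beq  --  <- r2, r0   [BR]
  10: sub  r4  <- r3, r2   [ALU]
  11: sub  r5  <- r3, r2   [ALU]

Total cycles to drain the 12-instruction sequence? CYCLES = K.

CYCLES = 9

  cy0 -> i0 (or) RAW r4
  cy1 -> i1,i2 (sub/or) 2-wide
  cy2 -> i3 (add) RAW+WAW r1
  cy3 -> i4 (sll) RAW r1
  cy4 -> i5 (mul) RAW r3
  cy5 -> i6,i7 (xor/sll) 2-wide
  cy6 -> i8 (ld) no-port MEM/BR
  cy7 -> i9,i10 (beq/sub) 2-wide
  cy8 -> i11 (sub) tail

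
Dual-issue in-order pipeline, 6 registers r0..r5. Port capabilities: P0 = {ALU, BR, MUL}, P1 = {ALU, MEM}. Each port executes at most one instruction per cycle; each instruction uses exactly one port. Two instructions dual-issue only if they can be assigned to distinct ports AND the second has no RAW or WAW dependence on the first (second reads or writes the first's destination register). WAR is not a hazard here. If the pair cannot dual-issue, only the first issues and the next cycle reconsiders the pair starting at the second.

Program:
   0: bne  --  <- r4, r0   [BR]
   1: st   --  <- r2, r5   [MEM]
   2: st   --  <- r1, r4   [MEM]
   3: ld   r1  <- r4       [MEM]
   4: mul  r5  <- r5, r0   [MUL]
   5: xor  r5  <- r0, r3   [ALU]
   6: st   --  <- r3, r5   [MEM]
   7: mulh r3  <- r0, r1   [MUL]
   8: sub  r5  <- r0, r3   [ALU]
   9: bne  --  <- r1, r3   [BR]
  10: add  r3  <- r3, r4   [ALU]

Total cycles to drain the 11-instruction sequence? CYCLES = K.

c0: i0+i1 bne.BR st.MEM  2-wide
c1: i2 st.MEM  no-port MEM/MEM
c2: i3+i4 ld.MEM mul.MUL  2-wide
c3: i5 xor.ALU  RAW r5
c4: i6+i7 st.MEM mulh.MUL  2-wide
c5: i8+i9 sub.ALU bne.BR  2-wide
c6: i10 add.ALU  tail

CYCLES = 7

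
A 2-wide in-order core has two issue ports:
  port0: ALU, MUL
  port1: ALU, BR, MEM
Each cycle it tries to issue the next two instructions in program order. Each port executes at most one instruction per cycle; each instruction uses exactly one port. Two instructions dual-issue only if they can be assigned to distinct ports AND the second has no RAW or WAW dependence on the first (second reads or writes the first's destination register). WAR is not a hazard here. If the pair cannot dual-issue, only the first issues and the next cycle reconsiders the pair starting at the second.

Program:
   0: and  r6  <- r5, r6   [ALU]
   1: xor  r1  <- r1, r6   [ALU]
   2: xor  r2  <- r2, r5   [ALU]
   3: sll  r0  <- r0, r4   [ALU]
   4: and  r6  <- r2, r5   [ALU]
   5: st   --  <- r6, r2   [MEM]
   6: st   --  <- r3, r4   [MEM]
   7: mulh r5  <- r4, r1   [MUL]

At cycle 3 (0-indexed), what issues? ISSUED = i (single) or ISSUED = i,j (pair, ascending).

  cy0 -> i0 (and.ALU) RAW r6
  cy1 -> i1+i2 (xor.ALU/xor.ALU) pair
  cy2 -> i3+i4 (sll.ALU/and.ALU) pair
  cy3 -> i5 (st.MEM) no-port MEM/MEM
  cy4 -> i6+i7 (st.MEM/mulh.MUL) pair

ISSUED = 5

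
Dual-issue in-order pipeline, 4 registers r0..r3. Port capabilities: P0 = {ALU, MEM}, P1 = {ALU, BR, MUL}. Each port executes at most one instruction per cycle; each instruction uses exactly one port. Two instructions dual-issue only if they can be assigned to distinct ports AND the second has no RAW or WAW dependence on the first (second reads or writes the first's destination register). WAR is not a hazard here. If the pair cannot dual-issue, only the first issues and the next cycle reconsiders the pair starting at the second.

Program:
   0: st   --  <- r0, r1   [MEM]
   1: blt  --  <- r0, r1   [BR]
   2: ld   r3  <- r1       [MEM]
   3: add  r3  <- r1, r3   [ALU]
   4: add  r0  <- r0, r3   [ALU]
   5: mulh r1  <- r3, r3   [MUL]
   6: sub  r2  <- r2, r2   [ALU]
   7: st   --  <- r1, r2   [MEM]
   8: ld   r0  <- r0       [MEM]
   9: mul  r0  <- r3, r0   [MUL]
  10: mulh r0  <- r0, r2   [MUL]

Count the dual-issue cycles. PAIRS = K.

PAIRS = 2

[0] i0+i1  st.MEM/blt.BR  -- pair
[1] i2  ld.MEM  -- RAW+WAW r3
[2] i3  add.ALU  -- RAW r3
[3] i4+i5  add.ALU/mulh.MUL  -- pair
[4] i6  sub.ALU  -- RAW r2
[5] i7  st.MEM  -- no-port MEM/MEM
[6] i8  ld.MEM  -- RAW+WAW r0
[7] i9  mul.MUL  -- no-port MUL/MUL
[8] i10  mulh.MUL  -- tail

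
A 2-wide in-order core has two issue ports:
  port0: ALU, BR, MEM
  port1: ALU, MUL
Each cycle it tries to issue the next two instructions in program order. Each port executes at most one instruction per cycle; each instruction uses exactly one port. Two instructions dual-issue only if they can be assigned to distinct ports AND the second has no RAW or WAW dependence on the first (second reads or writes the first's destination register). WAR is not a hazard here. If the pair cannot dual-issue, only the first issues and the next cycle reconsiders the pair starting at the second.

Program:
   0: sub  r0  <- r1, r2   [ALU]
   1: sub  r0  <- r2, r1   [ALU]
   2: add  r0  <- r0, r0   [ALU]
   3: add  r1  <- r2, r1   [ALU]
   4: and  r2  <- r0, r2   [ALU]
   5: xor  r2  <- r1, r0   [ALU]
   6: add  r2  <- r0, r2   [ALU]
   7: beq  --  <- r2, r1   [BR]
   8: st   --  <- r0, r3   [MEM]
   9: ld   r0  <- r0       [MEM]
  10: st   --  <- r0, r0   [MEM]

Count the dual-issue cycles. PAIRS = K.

PAIRS = 1

t=0 i0:sub.ALU ; WAW r0
t=1 i1:sub.ALU ; RAW+WAW r0
t=2 i2,i3:add.ALU+add.ALU ; pair
t=3 i4:and.ALU ; WAW r2
t=4 i5:xor.ALU ; RAW+WAW r2
t=5 i6:add.ALU ; RAW r2
t=6 i7:beq.BR ; no-port BR/MEM
t=7 i8:st.MEM ; no-port MEM/MEM
t=8 i9:ld.MEM ; no-port MEM/MEM
t=9 i10:st.MEM ; tail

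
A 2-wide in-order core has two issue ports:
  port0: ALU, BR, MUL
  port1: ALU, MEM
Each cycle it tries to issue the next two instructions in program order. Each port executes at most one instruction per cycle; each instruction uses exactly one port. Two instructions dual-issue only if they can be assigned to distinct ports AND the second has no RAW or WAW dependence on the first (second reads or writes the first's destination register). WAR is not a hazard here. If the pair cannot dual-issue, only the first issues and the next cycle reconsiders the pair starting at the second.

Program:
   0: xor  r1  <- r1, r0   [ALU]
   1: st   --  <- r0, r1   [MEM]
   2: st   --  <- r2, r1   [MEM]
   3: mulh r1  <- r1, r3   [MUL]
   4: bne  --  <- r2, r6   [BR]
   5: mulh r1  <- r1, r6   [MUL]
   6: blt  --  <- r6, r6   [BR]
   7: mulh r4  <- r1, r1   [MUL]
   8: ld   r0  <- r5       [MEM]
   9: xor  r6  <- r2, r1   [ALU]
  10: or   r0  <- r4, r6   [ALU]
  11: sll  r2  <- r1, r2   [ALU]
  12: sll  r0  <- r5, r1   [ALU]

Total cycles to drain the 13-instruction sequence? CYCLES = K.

CYCLES = 10

[0] i0  xor.ALU  -- RAW r1
[1] i1  st.MEM  -- no-port MEM/MEM
[2] i2+i3  st.MEM/mulh.MUL  -- dual
[3] i4  bne.BR  -- no-port BR/MUL
[4] i5  mulh.MUL  -- no-port MUL/BR
[5] i6  blt.BR  -- no-port BR/MUL
[6] i7+i8  mulh.MUL/ld.MEM  -- dual
[7] i9  xor.ALU  -- RAW r6
[8] i10+i11  or.ALU/sll.ALU  -- dual
[9] i12  sll.ALU  -- tail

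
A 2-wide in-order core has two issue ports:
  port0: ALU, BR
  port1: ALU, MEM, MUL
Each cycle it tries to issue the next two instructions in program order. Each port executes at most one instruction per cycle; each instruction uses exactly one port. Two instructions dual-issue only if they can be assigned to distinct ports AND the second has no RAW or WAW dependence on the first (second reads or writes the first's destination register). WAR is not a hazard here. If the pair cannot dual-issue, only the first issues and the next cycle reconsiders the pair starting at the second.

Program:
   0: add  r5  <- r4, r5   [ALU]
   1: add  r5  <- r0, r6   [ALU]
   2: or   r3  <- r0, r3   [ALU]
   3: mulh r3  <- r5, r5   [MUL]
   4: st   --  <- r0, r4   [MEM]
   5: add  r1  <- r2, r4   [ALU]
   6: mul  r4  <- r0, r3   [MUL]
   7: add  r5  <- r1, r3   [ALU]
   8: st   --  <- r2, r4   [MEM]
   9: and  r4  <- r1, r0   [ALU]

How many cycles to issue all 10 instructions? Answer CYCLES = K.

t=0 i0:add.ALU ; WAW r5
t=1 i1+i2:add.ALU/or.ALU ; dual
t=2 i3:mulh.MUL ; no-port MUL/MEM
t=3 i4+i5:st.MEM/add.ALU ; dual
t=4 i6+i7:mul.MUL/add.ALU ; dual
t=5 i8+i9:st.MEM/and.ALU ; dual

CYCLES = 6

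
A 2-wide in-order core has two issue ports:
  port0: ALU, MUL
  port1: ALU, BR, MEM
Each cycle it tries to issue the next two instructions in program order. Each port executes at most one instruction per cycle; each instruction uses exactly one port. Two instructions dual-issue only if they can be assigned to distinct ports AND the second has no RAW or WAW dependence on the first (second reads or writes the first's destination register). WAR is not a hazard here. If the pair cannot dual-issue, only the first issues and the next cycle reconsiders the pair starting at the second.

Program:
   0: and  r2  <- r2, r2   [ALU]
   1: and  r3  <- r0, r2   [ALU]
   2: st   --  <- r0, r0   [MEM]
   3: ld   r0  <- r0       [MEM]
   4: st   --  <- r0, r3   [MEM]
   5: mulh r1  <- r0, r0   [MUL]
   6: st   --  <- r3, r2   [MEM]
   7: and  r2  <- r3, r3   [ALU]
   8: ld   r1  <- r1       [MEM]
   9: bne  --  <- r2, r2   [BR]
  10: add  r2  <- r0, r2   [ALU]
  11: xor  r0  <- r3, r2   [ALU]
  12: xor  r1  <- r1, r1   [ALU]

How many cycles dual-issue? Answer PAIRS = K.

PAIRS = 5

#0 head=0: and.ALU i0 RAW r2
#1 head=1: and.ALU+st.MEM i1&i2 dual
#2 head=3: ld.MEM i3 no-port MEM/MEM
#3 head=4: st.MEM+mulh.MUL i4&i5 dual
#4 head=6: st.MEM+and.ALU i6&i7 dual
#5 head=8: ld.MEM i8 no-port MEM/BR
#6 head=9: bne.BR+add.ALU i9&i10 dual
#7 head=11: xor.ALU+xor.ALU i11&i12 dual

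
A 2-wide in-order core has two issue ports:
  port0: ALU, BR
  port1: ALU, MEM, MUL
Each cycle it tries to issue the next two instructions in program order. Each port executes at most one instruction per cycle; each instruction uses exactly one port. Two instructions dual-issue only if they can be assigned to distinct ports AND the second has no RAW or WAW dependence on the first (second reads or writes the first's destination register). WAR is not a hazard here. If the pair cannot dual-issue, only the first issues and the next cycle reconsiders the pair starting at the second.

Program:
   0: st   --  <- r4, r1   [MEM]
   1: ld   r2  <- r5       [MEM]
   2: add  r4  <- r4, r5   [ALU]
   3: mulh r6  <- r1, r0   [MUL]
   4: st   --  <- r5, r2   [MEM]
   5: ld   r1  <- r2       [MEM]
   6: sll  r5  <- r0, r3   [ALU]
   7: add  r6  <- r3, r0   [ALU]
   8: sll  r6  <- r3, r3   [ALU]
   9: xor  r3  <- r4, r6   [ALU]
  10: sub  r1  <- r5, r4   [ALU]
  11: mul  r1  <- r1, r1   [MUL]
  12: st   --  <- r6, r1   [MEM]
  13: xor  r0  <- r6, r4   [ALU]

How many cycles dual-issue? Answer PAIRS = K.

PAIRS = 4

c0: i0 st  no-port MEM/MEM
c1: i1/i2 ld add  pair
c2: i3 mulh  no-port MUL/MEM
c3: i4 st  no-port MEM/MEM
c4: i5/i6 ld sll  pair
c5: i7 add  WAW r6
c6: i8 sll  RAW r6
c7: i9/i10 xor sub  pair
c8: i11 mul  no-port MUL/MEM
c9: i12/i13 st xor  pair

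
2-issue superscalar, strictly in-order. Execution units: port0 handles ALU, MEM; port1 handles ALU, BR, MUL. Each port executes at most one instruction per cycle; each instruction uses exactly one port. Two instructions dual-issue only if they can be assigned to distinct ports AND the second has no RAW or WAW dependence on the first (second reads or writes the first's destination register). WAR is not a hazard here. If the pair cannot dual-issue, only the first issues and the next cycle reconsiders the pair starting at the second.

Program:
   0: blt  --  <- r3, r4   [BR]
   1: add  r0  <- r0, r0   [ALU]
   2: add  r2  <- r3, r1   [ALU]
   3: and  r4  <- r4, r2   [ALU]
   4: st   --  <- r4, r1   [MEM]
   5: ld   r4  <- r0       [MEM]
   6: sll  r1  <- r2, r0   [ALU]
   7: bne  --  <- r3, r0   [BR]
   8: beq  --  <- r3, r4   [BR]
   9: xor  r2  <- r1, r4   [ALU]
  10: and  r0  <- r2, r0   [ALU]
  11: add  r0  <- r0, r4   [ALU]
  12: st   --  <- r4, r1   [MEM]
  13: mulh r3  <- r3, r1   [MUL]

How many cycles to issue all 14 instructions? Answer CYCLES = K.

CYCLES = 10

[0] i0/i1  blt.BR;add.ALU  -- dual
[1] i2  add.ALU  -- RAW r2
[2] i3  and.ALU  -- RAW r4
[3] i4  st.MEM  -- no-port MEM/MEM
[4] i5/i6  ld.MEM;sll.ALU  -- dual
[5] i7  bne.BR  -- no-port BR/BR
[6] i8/i9  beq.BR;xor.ALU  -- dual
[7] i10  and.ALU  -- RAW+WAW r0
[8] i11/i12  add.ALU;st.MEM  -- dual
[9] i13  mulh.MUL  -- tail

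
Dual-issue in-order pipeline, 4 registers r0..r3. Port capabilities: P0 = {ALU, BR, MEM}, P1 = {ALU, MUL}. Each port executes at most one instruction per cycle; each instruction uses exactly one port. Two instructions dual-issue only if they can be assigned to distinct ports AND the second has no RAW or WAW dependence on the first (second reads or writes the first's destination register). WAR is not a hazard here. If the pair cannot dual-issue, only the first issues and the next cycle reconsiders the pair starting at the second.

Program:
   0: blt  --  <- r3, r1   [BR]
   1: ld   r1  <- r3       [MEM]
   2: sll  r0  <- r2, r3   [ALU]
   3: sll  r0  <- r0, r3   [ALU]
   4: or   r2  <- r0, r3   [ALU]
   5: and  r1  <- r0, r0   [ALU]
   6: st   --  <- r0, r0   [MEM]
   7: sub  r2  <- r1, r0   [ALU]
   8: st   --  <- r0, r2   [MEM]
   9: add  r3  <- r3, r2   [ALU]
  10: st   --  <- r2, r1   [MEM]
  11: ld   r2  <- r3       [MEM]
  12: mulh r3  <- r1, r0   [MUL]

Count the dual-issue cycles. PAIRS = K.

PAIRS = 5

#0 head=0: blt i0 no-port BR/MEM
#1 head=1: ld/sll i1,i2 dual
#2 head=3: sll i3 RAW r0
#3 head=4: or/and i4,i5 dual
#4 head=6: st/sub i6,i7 dual
#5 head=8: st/add i8,i9 dual
#6 head=10: st i10 no-port MEM/MEM
#7 head=11: ld/mulh i11,i12 dual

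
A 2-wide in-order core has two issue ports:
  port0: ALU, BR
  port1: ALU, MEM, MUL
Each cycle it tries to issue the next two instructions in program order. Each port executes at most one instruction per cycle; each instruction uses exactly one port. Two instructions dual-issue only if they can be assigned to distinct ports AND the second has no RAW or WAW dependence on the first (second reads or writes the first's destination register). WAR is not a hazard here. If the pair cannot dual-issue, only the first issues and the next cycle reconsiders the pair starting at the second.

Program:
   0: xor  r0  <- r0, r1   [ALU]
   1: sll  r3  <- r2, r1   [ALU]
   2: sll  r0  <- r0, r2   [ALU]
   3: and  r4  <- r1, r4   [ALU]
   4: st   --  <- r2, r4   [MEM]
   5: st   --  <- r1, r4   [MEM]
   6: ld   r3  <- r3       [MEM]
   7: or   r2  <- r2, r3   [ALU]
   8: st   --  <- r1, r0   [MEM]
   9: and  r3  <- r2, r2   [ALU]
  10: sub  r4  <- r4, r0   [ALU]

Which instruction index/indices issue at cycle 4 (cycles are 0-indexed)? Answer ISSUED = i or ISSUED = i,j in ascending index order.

[0] i0,i1  xor.ALU sll.ALU  -- 2-wide
[1] i2,i3  sll.ALU and.ALU  -- 2-wide
[2] i4  st.MEM  -- no-port MEM/MEM
[3] i5  st.MEM  -- no-port MEM/MEM
[4] i6  ld.MEM  -- RAW r3
[5] i7,i8  or.ALU st.MEM  -- 2-wide
[6] i9,i10  and.ALU sub.ALU  -- 2-wide

ISSUED = 6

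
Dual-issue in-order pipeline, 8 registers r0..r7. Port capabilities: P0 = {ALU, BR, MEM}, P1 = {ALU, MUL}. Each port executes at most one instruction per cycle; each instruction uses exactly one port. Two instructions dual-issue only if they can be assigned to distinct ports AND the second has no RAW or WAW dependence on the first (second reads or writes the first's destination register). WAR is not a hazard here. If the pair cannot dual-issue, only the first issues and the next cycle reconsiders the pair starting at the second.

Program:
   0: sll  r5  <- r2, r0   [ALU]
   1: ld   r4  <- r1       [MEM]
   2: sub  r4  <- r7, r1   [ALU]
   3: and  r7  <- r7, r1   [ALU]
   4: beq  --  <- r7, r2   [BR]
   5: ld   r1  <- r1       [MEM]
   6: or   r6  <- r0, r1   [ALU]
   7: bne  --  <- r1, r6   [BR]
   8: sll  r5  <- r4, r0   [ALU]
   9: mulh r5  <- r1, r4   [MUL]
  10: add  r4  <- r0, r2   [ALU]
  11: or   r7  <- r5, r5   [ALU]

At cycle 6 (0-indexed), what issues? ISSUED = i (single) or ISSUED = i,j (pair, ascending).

t=0 i0/i1:sll+ld ; pair
t=1 i2/i3:sub+and ; pair
t=2 i4:beq ; no-port BR/MEM
t=3 i5:ld ; RAW r1
t=4 i6:or ; RAW r6
t=5 i7/i8:bne+sll ; pair
t=6 i9/i10:mulh+add ; pair
t=7 i11:or ; tail

ISSUED = 9,10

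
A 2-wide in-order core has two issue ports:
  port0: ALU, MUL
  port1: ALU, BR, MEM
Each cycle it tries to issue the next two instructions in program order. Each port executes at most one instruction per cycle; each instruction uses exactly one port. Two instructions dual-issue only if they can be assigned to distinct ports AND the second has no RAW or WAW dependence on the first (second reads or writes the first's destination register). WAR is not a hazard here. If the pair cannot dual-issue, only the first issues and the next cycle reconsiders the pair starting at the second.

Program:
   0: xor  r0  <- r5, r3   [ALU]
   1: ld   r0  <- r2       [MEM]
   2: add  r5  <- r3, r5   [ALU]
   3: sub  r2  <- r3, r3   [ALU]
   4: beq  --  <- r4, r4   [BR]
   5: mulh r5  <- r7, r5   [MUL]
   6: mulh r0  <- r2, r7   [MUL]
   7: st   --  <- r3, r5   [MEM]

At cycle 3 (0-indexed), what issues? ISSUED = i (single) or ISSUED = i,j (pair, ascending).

#0 head=0: xor.ALU i0 WAW r0
#1 head=1: ld.MEM add.ALU i1+i2 dual
#2 head=3: sub.ALU beq.BR i3+i4 dual
#3 head=5: mulh.MUL i5 no-port MUL/MUL
#4 head=6: mulh.MUL st.MEM i6+i7 dual

ISSUED = 5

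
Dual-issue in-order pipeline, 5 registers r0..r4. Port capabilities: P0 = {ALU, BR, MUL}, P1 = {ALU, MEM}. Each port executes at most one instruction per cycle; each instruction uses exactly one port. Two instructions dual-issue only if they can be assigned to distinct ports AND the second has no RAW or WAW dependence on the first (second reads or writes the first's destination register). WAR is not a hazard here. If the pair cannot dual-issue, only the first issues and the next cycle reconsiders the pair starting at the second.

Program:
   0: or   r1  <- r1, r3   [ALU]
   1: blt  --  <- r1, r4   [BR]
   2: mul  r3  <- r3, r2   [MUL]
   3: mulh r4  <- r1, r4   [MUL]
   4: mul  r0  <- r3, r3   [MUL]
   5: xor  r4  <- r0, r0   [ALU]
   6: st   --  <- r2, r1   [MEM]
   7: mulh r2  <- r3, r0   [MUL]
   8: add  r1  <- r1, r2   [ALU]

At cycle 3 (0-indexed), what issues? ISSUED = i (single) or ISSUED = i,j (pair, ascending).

t=0 i0:or ; RAW r1
t=1 i1:blt ; no-port BR/MUL
t=2 i2:mul ; no-port MUL/MUL
t=3 i3:mulh ; no-port MUL/MUL
t=4 i4:mul ; RAW r0
t=5 i5+i6:xor;st ; dual
t=6 i7:mulh ; RAW r2
t=7 i8:add ; tail

ISSUED = 3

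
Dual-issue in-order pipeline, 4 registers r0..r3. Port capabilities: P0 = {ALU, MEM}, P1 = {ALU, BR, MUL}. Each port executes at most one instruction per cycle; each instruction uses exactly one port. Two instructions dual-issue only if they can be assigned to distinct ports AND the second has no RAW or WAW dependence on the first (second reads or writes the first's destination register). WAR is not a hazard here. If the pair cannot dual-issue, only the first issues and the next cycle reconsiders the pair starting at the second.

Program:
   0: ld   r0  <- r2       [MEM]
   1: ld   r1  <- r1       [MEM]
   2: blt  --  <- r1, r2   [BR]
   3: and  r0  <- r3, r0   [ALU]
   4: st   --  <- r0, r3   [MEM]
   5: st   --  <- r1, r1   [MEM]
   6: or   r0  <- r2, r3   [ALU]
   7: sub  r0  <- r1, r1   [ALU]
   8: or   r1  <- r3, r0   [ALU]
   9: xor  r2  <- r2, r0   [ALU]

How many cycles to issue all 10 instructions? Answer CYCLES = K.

#0 head=0: ld.MEM i0 no-port MEM/MEM
#1 head=1: ld.MEM i1 RAW r1
#2 head=2: blt.BR+and.ALU i2,i3 dual
#3 head=4: st.MEM i4 no-port MEM/MEM
#4 head=5: st.MEM+or.ALU i5,i6 dual
#5 head=7: sub.ALU i7 RAW r0
#6 head=8: or.ALU+xor.ALU i8,i9 dual

CYCLES = 7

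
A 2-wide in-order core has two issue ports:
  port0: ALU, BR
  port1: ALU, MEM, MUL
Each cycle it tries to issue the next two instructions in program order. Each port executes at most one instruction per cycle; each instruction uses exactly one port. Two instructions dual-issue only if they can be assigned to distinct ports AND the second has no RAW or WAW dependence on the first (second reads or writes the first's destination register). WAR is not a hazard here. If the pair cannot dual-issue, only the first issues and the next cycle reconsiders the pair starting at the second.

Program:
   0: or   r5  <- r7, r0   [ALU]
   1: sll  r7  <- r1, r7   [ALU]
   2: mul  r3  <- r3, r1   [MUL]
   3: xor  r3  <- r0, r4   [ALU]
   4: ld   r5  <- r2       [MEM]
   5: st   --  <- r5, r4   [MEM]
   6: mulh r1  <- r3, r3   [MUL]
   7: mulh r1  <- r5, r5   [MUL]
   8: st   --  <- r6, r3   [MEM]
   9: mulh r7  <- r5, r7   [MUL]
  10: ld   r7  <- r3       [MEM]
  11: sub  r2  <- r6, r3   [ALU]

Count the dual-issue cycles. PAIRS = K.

0. or.ALU sll.ALU @i0/i1  | 2-wide
1. mul.MUL @i2  | WAW r3
2. xor.ALU ld.MEM @i3/i4  | 2-wide
3. st.MEM @i5  | no-port MEM/MUL
4. mulh.MUL @i6  | no-port MUL/MUL
5. mulh.MUL @i7  | no-port MUL/MEM
6. st.MEM @i8  | no-port MEM/MUL
7. mulh.MUL @i9  | no-port MUL/MEM
8. ld.MEM sub.ALU @i10/i11  | 2-wide

PAIRS = 3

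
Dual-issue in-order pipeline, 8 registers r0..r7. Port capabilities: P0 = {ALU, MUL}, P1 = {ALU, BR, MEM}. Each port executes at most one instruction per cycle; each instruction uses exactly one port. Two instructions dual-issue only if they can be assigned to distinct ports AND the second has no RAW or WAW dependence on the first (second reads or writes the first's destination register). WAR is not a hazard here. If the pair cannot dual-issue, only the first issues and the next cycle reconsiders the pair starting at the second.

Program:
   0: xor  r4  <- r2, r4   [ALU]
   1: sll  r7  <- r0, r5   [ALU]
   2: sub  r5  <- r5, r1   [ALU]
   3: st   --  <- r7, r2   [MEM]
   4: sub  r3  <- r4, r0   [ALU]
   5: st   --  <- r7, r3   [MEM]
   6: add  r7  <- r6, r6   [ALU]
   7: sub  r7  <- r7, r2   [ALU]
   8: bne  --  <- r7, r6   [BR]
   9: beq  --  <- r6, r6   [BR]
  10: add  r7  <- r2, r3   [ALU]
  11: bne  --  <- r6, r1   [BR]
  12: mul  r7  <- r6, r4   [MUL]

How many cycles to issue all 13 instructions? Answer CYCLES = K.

CYCLES = 8

0. xor.ALU+sll.ALU @i0&i1  | pair
1. sub.ALU+st.MEM @i2&i3  | pair
2. sub.ALU @i4  | RAW r3
3. st.MEM+add.ALU @i5&i6  | pair
4. sub.ALU @i7  | RAW r7
5. bne.BR @i8  | no-port BR/BR
6. beq.BR+add.ALU @i9&i10  | pair
7. bne.BR+mul.MUL @i11&i12  | pair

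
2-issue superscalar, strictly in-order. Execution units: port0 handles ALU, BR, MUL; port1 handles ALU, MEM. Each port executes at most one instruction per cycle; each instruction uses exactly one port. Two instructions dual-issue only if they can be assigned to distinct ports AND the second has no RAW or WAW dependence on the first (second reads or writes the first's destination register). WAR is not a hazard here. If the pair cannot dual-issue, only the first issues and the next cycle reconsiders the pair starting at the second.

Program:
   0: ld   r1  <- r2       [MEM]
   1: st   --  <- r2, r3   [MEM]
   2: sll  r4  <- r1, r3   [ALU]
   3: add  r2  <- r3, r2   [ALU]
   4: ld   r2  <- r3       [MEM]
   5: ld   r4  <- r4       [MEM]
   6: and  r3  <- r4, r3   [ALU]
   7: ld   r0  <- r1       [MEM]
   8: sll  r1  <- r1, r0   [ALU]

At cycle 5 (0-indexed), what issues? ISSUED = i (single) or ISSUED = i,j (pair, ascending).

[0] i0  ld.MEM  -- no-port MEM/MEM
[1] i1&i2  st.MEM sll.ALU  -- pair
[2] i3  add.ALU  -- WAW r2
[3] i4  ld.MEM  -- no-port MEM/MEM
[4] i5  ld.MEM  -- RAW r4
[5] i6&i7  and.ALU ld.MEM  -- pair
[6] i8  sll.ALU  -- tail

ISSUED = 6,7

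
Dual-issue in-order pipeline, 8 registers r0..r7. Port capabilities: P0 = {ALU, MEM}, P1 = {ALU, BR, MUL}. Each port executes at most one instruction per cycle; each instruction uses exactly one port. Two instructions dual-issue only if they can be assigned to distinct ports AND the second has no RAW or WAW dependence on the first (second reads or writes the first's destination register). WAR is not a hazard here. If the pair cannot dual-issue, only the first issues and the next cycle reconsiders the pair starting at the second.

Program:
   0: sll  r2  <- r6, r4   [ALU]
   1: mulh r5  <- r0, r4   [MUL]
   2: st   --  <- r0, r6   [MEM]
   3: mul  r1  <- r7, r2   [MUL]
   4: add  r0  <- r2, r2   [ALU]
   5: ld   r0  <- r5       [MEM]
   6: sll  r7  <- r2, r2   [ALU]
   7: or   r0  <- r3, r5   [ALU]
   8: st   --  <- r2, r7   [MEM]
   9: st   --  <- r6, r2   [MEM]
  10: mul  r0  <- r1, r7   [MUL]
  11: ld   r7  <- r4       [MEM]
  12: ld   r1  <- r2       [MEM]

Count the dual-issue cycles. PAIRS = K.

  cy0 -> i0/i1 (sll mulh) pair
  cy1 -> i2/i3 (st mul) pair
  cy2 -> i4 (add) WAW r0
  cy3 -> i5/i6 (ld sll) pair
  cy4 -> i7/i8 (or st) pair
  cy5 -> i9/i10 (st mul) pair
  cy6 -> i11 (ld) no-port MEM/MEM
  cy7 -> i12 (ld) tail

PAIRS = 5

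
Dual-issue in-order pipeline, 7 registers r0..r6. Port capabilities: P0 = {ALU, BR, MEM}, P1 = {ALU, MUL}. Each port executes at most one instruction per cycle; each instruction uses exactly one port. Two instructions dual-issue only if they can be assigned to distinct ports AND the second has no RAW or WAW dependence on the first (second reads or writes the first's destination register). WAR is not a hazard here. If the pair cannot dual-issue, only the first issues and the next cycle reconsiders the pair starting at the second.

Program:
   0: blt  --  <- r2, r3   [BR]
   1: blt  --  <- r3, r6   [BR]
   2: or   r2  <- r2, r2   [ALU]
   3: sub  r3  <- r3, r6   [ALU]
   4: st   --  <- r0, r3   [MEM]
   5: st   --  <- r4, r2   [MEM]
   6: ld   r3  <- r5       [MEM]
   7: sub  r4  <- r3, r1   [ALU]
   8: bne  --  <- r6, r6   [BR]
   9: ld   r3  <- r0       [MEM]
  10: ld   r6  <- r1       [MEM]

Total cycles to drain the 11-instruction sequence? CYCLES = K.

t=0 i0:blt.BR ; no-port BR/BR
t=1 i1,i2:blt.BR/or.ALU ; 2-wide
t=2 i3:sub.ALU ; RAW r3
t=3 i4:st.MEM ; no-port MEM/MEM
t=4 i5:st.MEM ; no-port MEM/MEM
t=5 i6:ld.MEM ; RAW r3
t=6 i7,i8:sub.ALU/bne.BR ; 2-wide
t=7 i9:ld.MEM ; no-port MEM/MEM
t=8 i10:ld.MEM ; tail

CYCLES = 9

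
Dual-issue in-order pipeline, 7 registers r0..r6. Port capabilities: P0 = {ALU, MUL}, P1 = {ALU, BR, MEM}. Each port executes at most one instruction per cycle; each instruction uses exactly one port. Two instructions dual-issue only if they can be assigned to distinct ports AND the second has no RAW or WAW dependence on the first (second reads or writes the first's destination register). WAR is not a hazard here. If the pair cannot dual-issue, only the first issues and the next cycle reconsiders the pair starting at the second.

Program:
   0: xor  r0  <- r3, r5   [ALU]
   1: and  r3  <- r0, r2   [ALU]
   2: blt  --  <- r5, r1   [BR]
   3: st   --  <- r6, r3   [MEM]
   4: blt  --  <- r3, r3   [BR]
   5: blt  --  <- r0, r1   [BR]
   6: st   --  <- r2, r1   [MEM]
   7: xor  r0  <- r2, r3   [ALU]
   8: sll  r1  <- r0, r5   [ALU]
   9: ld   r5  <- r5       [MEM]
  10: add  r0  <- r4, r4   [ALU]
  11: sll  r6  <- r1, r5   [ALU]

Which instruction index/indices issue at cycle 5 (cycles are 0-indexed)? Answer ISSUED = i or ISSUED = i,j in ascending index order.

ISSUED = 6,7

#0 head=0: xor.ALU i0 RAW r0
#1 head=1: and.ALU;blt.BR i1,i2 pair
#2 head=3: st.MEM i3 no-port MEM/BR
#3 head=4: blt.BR i4 no-port BR/BR
#4 head=5: blt.BR i5 no-port BR/MEM
#5 head=6: st.MEM;xor.ALU i6,i7 pair
#6 head=8: sll.ALU;ld.MEM i8,i9 pair
#7 head=10: add.ALU;sll.ALU i10,i11 pair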